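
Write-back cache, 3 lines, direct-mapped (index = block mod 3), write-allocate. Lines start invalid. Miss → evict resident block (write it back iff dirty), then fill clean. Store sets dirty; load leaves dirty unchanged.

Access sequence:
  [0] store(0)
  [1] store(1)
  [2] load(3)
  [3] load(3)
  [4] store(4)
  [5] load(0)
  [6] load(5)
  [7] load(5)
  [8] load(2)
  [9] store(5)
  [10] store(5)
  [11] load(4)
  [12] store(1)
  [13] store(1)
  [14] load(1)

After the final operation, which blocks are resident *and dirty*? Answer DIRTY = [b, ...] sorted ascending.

  0 | W B0 → L0 miss [D]
  1 | W B1 → L1 miss [D]
  2 | R B3 → L0 miss wb→B0 [-]
  3 | R B3 → L0 hit [-]
  4 | W B4 → L1 miss wb→B1 [D]
  5 | R B0 → L0 miss [-]
  6 | R B5 → L2 miss [-]
  7 | R B5 → L2 hit [-]
  8 | R B2 → L2 miss [-]
  9 | W B5 → L2 miss [D]
  10 | W B5 → L2 hit [D]
  11 | R B4 → L1 hit [D]
  12 | W B1 → L1 miss wb→B4 [D]
  13 | W B1 → L1 hit [D]
  14 | R B1 → L1 hit [D]

DIRTY = [1, 5]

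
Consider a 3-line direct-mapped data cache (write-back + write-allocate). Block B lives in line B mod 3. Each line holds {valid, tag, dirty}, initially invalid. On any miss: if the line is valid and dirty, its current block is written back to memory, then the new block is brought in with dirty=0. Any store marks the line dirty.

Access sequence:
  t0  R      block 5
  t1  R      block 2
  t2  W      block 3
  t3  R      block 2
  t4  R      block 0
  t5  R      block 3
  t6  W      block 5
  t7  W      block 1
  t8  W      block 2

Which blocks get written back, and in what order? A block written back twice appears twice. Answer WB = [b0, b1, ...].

WB = [3, 5]

0: R B5 → L2 miss [-]
1: R B2 → L2 miss [-]
2: W B3 → L0 miss [D]
3: R B2 → L2 hit [-]
4: R B0 → L0 miss wb→B3 [-]
5: R B3 → L0 miss [-]
6: W B5 → L2 miss [D]
7: W B1 → L1 miss [D]
8: W B2 → L2 miss wb→B5 [D]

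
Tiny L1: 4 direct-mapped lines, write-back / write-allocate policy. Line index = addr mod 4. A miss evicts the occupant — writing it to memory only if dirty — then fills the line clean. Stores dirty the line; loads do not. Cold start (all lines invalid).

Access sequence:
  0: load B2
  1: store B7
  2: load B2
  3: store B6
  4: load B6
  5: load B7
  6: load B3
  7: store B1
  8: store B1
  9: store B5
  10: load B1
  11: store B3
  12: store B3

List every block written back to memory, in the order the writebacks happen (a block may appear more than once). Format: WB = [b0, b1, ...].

WB = [7, 1, 5]

  0 | R B2 → L2 miss [-]
  1 | W B7 → L3 miss [D]
  2 | R B2 → L2 hit [-]
  3 | W B6 → L2 miss [D]
  4 | R B6 → L2 hit [D]
  5 | R B7 → L3 hit [D]
  6 | R B3 → L3 miss wb→B7 [-]
  7 | W B1 → L1 miss [D]
  8 | W B1 → L1 hit [D]
  9 | W B5 → L1 miss wb→B1 [D]
  10 | R B1 → L1 miss wb→B5 [-]
  11 | W B3 → L3 hit [D]
  12 | W B3 → L3 hit [D]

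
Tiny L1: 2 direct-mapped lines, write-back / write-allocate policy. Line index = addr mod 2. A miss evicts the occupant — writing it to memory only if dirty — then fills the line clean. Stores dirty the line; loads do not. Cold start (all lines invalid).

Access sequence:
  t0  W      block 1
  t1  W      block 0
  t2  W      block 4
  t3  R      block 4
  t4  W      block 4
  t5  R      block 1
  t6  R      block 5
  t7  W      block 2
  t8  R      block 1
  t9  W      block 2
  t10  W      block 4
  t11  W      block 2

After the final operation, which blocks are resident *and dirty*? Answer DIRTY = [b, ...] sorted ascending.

DIRTY = [2]

0: W B1 → L1 miss [D]
1: W B0 → L0 miss [D]
2: W B4 → L0 miss wb→B0 [D]
3: R B4 → L0 hit [D]
4: W B4 → L0 hit [D]
5: R B1 → L1 hit [D]
6: R B5 → L1 miss wb→B1 [-]
7: W B2 → L0 miss wb→B4 [D]
8: R B1 → L1 miss [-]
9: W B2 → L0 hit [D]
10: W B4 → L0 miss wb→B2 [D]
11: W B2 → L0 miss wb→B4 [D]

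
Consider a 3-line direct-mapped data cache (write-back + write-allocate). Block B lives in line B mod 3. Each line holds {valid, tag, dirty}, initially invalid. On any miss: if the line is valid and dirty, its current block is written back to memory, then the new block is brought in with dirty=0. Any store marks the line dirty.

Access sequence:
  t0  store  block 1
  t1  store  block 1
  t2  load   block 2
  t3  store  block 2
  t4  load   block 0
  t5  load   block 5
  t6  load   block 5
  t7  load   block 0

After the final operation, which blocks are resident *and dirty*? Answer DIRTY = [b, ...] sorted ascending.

0: W B1 → L1 miss [D]
1: W B1 → L1 hit [D]
2: R B2 → L2 miss [-]
3: W B2 → L2 hit [D]
4: R B0 → L0 miss [-]
5: R B5 → L2 miss wb→B2 [-]
6: R B5 → L2 hit [-]
7: R B0 → L0 hit [-]

DIRTY = [1]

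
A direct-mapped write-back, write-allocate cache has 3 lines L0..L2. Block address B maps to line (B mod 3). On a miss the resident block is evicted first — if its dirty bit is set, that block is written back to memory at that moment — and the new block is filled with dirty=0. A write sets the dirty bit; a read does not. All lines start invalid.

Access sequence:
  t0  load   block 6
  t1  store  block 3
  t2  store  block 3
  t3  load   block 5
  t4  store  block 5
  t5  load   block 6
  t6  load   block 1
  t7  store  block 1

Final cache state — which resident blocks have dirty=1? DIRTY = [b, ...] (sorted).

  0 | R B6 → L0 miss [-]
  1 | W B3 → L0 miss [D]
  2 | W B3 → L0 hit [D]
  3 | R B5 → L2 miss [-]
  4 | W B5 → L2 hit [D]
  5 | R B6 → L0 miss wb→B3 [-]
  6 | R B1 → L1 miss [-]
  7 | W B1 → L1 hit [D]

DIRTY = [1, 5]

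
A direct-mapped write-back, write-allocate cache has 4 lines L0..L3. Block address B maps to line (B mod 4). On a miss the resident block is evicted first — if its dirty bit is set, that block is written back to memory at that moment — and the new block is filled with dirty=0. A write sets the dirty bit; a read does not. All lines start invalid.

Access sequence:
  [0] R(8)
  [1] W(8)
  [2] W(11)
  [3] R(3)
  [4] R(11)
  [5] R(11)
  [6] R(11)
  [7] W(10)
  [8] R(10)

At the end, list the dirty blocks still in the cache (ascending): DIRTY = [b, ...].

DIRTY = [8, 10]

0: R B8 -> L0 miss  d=-]
1: W B8 -> L0 hit  d=D]
2: W B11 -> L3 miss  d=D]
3: R B3 -> L3 miss wb->B11  d=-]
4: R B11 -> L3 miss  d=-]
5: R B11 -> L3 hit  d=-]
6: R B11 -> L3 hit  d=-]
7: W B10 -> L2 miss  d=D]
8: R B10 -> L2 hit  d=D]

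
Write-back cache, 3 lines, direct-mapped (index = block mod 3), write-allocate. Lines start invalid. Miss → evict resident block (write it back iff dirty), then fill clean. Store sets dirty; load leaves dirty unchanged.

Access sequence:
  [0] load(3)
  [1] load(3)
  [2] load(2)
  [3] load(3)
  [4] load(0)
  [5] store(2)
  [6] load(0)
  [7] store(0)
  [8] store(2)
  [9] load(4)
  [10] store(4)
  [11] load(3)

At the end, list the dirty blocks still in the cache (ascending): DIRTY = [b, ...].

DIRTY = [2, 4]

0: R B3 -> L0 miss  d=-]
1: R B3 -> L0 hit  d=-]
2: R B2 -> L2 miss  d=-]
3: R B3 -> L0 hit  d=-]
4: R B0 -> L0 miss  d=-]
5: W B2 -> L2 hit  d=D]
6: R B0 -> L0 hit  d=-]
7: W B0 -> L0 hit  d=D]
8: W B2 -> L2 hit  d=D]
9: R B4 -> L1 miss  d=-]
10: W B4 -> L1 hit  d=D]
11: R B3 -> L0 miss wb->B0  d=-]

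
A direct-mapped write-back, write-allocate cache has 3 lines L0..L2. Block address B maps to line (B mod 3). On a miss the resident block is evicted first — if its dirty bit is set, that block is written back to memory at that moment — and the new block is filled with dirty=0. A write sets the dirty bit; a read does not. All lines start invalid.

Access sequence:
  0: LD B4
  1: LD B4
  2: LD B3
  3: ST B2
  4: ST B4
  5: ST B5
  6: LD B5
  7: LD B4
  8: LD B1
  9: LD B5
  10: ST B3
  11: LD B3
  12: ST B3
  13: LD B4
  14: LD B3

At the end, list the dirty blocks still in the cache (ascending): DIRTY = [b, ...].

  0 | R B4 → L1 miss [-]
  1 | R B4 → L1 hit [-]
  2 | R B3 → L0 miss [-]
  3 | W B2 → L2 miss [D]
  4 | W B4 → L1 hit [D]
  5 | W B5 → L2 miss wb→B2 [D]
  6 | R B5 → L2 hit [D]
  7 | R B4 → L1 hit [D]
  8 | R B1 → L1 miss wb→B4 [-]
  9 | R B5 → L2 hit [D]
  10 | W B3 → L0 hit [D]
  11 | R B3 → L0 hit [D]
  12 | W B3 → L0 hit [D]
  13 | R B4 → L1 miss [-]
  14 | R B3 → L0 hit [D]

DIRTY = [3, 5]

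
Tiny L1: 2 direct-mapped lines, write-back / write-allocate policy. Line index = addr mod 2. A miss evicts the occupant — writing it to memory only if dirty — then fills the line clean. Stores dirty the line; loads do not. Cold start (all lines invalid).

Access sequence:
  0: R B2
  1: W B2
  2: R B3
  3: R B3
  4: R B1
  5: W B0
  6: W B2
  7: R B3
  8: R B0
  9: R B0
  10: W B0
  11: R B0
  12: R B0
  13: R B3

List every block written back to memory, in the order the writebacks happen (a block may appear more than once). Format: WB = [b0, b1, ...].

WB = [2, 0, 2]

0: R B2 → L0 miss [-]
1: W B2 → L0 hit [D]
2: R B3 → L1 miss [-]
3: R B3 → L1 hit [-]
4: R B1 → L1 miss [-]
5: W B0 → L0 miss wb→B2 [D]
6: W B2 → L0 miss wb→B0 [D]
7: R B3 → L1 miss [-]
8: R B0 → L0 miss wb→B2 [-]
9: R B0 → L0 hit [-]
10: W B0 → L0 hit [D]
11: R B0 → L0 hit [D]
12: R B0 → L0 hit [D]
13: R B3 → L1 hit [-]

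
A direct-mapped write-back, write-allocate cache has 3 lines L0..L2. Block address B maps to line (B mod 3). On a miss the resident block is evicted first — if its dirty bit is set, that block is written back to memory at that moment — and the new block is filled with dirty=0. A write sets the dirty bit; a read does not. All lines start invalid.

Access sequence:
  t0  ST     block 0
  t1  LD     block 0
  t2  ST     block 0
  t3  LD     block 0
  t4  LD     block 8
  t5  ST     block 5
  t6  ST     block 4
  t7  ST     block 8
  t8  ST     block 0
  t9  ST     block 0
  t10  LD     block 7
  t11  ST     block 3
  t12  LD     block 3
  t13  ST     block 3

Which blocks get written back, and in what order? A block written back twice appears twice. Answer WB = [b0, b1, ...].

0: W B0 → L0 miss [D]
1: R B0 → L0 hit [D]
2: W B0 → L0 hit [D]
3: R B0 → L0 hit [D]
4: R B8 → L2 miss [-]
5: W B5 → L2 miss [D]
6: W B4 → L1 miss [D]
7: W B8 → L2 miss wb→B5 [D]
8: W B0 → L0 hit [D]
9: W B0 → L0 hit [D]
10: R B7 → L1 miss wb→B4 [-]
11: W B3 → L0 miss wb→B0 [D]
12: R B3 → L0 hit [D]
13: W B3 → L0 hit [D]

WB = [5, 4, 0]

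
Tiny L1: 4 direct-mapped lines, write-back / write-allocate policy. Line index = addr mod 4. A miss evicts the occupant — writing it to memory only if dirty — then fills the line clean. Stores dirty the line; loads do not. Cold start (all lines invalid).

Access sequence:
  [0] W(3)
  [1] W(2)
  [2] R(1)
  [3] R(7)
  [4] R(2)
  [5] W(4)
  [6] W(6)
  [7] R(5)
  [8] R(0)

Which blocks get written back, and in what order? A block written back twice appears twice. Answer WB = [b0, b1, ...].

WB = [3, 2, 4]

0: W B3 -> L3 miss  d=D]
1: W B2 -> L2 miss  d=D]
2: R B1 -> L1 miss  d=-]
3: R B7 -> L3 miss wb->B3  d=-]
4: R B2 -> L2 hit  d=D]
5: W B4 -> L0 miss  d=D]
6: W B6 -> L2 miss wb->B2  d=D]
7: R B5 -> L1 miss  d=-]
8: R B0 -> L0 miss wb->B4  d=-]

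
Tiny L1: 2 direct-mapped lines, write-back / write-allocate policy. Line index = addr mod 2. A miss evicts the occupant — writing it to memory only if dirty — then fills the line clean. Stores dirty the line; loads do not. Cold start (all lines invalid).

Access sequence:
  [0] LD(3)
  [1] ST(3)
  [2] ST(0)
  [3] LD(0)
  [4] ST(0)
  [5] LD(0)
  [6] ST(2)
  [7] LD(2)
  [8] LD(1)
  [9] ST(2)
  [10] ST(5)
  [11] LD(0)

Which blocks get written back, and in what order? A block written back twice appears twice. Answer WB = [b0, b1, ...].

WB = [0, 3, 2]

  0 | R B3 → L1 miss [-]
  1 | W B3 → L1 hit [D]
  2 | W B0 → L0 miss [D]
  3 | R B0 → L0 hit [D]
  4 | W B0 → L0 hit [D]
  5 | R B0 → L0 hit [D]
  6 | W B2 → L0 miss wb→B0 [D]
  7 | R B2 → L0 hit [D]
  8 | R B1 → L1 miss wb→B3 [-]
  9 | W B2 → L0 hit [D]
  10 | W B5 → L1 miss [D]
  11 | R B0 → L0 miss wb→B2 [-]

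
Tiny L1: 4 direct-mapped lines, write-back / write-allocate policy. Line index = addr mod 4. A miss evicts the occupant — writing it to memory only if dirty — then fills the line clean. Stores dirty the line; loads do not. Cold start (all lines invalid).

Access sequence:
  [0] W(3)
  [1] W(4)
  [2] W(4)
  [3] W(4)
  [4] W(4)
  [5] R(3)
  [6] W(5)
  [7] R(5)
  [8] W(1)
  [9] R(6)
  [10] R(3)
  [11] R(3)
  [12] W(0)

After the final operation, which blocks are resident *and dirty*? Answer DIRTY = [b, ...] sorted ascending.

DIRTY = [0, 1, 3]

0: W B3 -> L3 miss  d=D]
1: W B4 -> L0 miss  d=D]
2: W B4 -> L0 hit  d=D]
3: W B4 -> L0 hit  d=D]
4: W B4 -> L0 hit  d=D]
5: R B3 -> L3 hit  d=D]
6: W B5 -> L1 miss  d=D]
7: R B5 -> L1 hit  d=D]
8: W B1 -> L1 miss wb->B5  d=D]
9: R B6 -> L2 miss  d=-]
10: R B3 -> L3 hit  d=D]
11: R B3 -> L3 hit  d=D]
12: W B0 -> L0 miss wb->B4  d=D]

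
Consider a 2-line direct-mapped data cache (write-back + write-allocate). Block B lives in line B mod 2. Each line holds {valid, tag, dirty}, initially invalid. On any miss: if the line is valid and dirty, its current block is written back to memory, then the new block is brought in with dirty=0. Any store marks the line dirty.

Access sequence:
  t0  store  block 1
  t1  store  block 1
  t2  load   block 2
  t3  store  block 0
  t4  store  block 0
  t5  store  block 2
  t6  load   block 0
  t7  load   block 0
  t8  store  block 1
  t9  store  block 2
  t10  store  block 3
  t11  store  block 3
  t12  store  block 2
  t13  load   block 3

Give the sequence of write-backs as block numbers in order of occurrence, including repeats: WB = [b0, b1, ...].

WB = [0, 2, 1]

0: W B1 → L1 miss [D]
1: W B1 → L1 hit [D]
2: R B2 → L0 miss [-]
3: W B0 → L0 miss [D]
4: W B0 → L0 hit [D]
5: W B2 → L0 miss wb→B0 [D]
6: R B0 → L0 miss wb→B2 [-]
7: R B0 → L0 hit [-]
8: W B1 → L1 hit [D]
9: W B2 → L0 miss [D]
10: W B3 → L1 miss wb→B1 [D]
11: W B3 → L1 hit [D]
12: W B2 → L0 hit [D]
13: R B3 → L1 hit [D]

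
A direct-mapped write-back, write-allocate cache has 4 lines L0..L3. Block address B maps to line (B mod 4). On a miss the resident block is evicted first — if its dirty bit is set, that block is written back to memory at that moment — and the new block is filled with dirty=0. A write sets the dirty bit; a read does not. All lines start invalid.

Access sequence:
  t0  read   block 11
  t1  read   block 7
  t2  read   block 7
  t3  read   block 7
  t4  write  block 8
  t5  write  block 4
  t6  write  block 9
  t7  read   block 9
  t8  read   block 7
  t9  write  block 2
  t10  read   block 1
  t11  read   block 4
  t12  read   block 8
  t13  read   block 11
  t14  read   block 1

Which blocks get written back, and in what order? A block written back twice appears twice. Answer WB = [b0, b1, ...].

WB = [8, 9, 4]

0: R B11 -> L3 miss  d=-]
1: R B7 -> L3 miss  d=-]
2: R B7 -> L3 hit  d=-]
3: R B7 -> L3 hit  d=-]
4: W B8 -> L0 miss  d=D]
5: W B4 -> L0 miss wb->B8  d=D]
6: W B9 -> L1 miss  d=D]
7: R B9 -> L1 hit  d=D]
8: R B7 -> L3 hit  d=-]
9: W B2 -> L2 miss  d=D]
10: R B1 -> L1 miss wb->B9  d=-]
11: R B4 -> L0 hit  d=D]
12: R B8 -> L0 miss wb->B4  d=-]
13: R B11 -> L3 miss  d=-]
14: R B1 -> L1 hit  d=-]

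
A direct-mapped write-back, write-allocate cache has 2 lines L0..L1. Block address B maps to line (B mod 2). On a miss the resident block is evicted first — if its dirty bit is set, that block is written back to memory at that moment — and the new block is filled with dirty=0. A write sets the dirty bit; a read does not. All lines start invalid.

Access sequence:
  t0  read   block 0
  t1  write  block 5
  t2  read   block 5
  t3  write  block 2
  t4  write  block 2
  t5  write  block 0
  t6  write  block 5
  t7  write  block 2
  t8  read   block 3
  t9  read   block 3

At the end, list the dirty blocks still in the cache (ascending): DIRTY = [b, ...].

0: R B0 → L0 miss [-]
1: W B5 → L1 miss [D]
2: R B5 → L1 hit [D]
3: W B2 → L0 miss [D]
4: W B2 → L0 hit [D]
5: W B0 → L0 miss wb→B2 [D]
6: W B5 → L1 hit [D]
7: W B2 → L0 miss wb→B0 [D]
8: R B3 → L1 miss wb→B5 [-]
9: R B3 → L1 hit [-]

DIRTY = [2]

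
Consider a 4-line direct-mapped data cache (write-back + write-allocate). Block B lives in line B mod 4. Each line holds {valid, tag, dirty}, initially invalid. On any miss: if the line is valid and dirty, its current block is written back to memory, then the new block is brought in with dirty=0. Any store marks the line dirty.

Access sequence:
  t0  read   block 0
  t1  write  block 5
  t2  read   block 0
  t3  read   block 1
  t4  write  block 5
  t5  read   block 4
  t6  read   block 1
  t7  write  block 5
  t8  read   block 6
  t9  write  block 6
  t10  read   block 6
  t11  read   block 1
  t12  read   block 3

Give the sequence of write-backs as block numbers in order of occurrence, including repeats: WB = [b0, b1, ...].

0: R B0 → L0 miss [-]
1: W B5 → L1 miss [D]
2: R B0 → L0 hit [-]
3: R B1 → L1 miss wb→B5 [-]
4: W B5 → L1 miss [D]
5: R B4 → L0 miss [-]
6: R B1 → L1 miss wb→B5 [-]
7: W B5 → L1 miss [D]
8: R B6 → L2 miss [-]
9: W B6 → L2 hit [D]
10: R B6 → L2 hit [D]
11: R B1 → L1 miss wb→B5 [-]
12: R B3 → L3 miss [-]

WB = [5, 5, 5]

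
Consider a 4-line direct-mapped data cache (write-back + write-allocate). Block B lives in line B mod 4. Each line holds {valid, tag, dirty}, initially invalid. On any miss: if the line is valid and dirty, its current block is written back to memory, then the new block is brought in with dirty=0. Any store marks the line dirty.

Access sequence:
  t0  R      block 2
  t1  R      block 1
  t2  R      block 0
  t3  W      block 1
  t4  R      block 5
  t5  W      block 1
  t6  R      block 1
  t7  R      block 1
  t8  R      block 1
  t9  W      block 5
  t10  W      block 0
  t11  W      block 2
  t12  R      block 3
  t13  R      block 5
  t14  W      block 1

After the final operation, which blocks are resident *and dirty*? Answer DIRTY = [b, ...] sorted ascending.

0: R B2 → L2 miss [-]
1: R B1 → L1 miss [-]
2: R B0 → L0 miss [-]
3: W B1 → L1 hit [D]
4: R B5 → L1 miss wb→B1 [-]
5: W B1 → L1 miss [D]
6: R B1 → L1 hit [D]
7: R B1 → L1 hit [D]
8: R B1 → L1 hit [D]
9: W B5 → L1 miss wb→B1 [D]
10: W B0 → L0 hit [D]
11: W B2 → L2 hit [D]
12: R B3 → L3 miss [-]
13: R B5 → L1 hit [D]
14: W B1 → L1 miss wb→B5 [D]

DIRTY = [0, 1, 2]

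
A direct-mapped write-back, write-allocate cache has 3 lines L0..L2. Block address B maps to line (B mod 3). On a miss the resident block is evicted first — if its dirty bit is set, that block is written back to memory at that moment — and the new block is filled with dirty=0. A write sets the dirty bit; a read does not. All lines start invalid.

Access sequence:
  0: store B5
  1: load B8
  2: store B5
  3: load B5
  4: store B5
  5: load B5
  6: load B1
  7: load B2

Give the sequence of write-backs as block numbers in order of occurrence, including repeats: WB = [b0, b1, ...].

0: W B5 → L2 miss [D]
1: R B8 → L2 miss wb→B5 [-]
2: W B5 → L2 miss [D]
3: R B5 → L2 hit [D]
4: W B5 → L2 hit [D]
5: R B5 → L2 hit [D]
6: R B1 → L1 miss [-]
7: R B2 → L2 miss wb→B5 [-]

WB = [5, 5]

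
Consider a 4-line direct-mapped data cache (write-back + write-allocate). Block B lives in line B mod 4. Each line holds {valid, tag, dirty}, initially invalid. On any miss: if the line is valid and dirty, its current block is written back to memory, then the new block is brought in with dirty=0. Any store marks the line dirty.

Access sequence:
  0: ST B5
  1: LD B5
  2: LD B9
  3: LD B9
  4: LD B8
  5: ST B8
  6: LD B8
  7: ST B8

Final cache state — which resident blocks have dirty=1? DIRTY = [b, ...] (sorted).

0: W B5 → L1 miss [D]
1: R B5 → L1 hit [D]
2: R B9 → L1 miss wb→B5 [-]
3: R B9 → L1 hit [-]
4: R B8 → L0 miss [-]
5: W B8 → L0 hit [D]
6: R B8 → L0 hit [D]
7: W B8 → L0 hit [D]

DIRTY = [8]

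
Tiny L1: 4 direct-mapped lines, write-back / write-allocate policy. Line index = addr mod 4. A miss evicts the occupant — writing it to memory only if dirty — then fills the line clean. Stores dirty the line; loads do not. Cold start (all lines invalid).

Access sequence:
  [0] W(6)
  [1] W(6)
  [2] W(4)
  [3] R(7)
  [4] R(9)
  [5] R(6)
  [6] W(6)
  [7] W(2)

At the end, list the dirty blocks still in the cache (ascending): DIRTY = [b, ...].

DIRTY = [2, 4]

0: W B6 → L2 miss [D]
1: W B6 → L2 hit [D]
2: W B4 → L0 miss [D]
3: R B7 → L3 miss [-]
4: R B9 → L1 miss [-]
5: R B6 → L2 hit [D]
6: W B6 → L2 hit [D]
7: W B2 → L2 miss wb→B6 [D]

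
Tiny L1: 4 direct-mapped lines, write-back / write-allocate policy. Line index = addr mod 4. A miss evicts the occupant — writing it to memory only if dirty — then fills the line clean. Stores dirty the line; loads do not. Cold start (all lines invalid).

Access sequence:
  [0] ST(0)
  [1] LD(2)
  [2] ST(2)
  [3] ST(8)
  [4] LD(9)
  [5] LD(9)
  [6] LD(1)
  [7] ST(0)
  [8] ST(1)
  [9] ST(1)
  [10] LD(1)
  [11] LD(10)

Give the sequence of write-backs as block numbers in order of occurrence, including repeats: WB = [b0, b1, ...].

WB = [0, 8, 2]

  0 | W B0 → L0 miss [D]
  1 | R B2 → L2 miss [-]
  2 | W B2 → L2 hit [D]
  3 | W B8 → L0 miss wb→B0 [D]
  4 | R B9 → L1 miss [-]
  5 | R B9 → L1 hit [-]
  6 | R B1 → L1 miss [-]
  7 | W B0 → L0 miss wb→B8 [D]
  8 | W B1 → L1 hit [D]
  9 | W B1 → L1 hit [D]
  10 | R B1 → L1 hit [D]
  11 | R B10 → L2 miss wb→B2 [-]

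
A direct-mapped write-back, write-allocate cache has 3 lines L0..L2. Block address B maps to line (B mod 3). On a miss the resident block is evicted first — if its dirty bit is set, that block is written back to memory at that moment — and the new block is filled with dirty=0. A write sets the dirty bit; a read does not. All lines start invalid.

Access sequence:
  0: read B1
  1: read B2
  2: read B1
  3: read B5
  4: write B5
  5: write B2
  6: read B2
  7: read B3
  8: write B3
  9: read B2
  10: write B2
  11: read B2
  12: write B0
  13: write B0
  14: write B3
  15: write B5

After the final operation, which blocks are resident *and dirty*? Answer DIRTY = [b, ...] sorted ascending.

0: R B1 → L1 miss [-]
1: R B2 → L2 miss [-]
2: R B1 → L1 hit [-]
3: R B5 → L2 miss [-]
4: W B5 → L2 hit [D]
5: W B2 → L2 miss wb→B5 [D]
6: R B2 → L2 hit [D]
7: R B3 → L0 miss [-]
8: W B3 → L0 hit [D]
9: R B2 → L2 hit [D]
10: W B2 → L2 hit [D]
11: R B2 → L2 hit [D]
12: W B0 → L0 miss wb→B3 [D]
13: W B0 → L0 hit [D]
14: W B3 → L0 miss wb→B0 [D]
15: W B5 → L2 miss wb→B2 [D]

DIRTY = [3, 5]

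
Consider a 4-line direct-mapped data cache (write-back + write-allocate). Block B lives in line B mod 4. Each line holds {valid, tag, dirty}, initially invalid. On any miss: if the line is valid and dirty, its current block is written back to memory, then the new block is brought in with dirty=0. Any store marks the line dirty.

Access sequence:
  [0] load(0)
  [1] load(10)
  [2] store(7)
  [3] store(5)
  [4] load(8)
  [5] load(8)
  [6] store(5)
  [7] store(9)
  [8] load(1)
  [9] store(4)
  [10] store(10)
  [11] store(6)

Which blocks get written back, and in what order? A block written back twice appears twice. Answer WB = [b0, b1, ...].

WB = [5, 9, 10]

  0 | R B0 → L0 miss [-]
  1 | R B10 → L2 miss [-]
  2 | W B7 → L3 miss [D]
  3 | W B5 → L1 miss [D]
  4 | R B8 → L0 miss [-]
  5 | R B8 → L0 hit [-]
  6 | W B5 → L1 hit [D]
  7 | W B9 → L1 miss wb→B5 [D]
  8 | R B1 → L1 miss wb→B9 [-]
  9 | W B4 → L0 miss [D]
  10 | W B10 → L2 hit [D]
  11 | W B6 → L2 miss wb→B10 [D]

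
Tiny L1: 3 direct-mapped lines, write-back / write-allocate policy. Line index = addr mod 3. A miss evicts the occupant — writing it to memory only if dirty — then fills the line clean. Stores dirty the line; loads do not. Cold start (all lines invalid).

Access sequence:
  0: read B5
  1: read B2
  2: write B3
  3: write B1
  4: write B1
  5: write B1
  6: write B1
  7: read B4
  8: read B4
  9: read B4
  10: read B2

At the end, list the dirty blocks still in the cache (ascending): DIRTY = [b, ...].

0: R B5 → L2 miss [-]
1: R B2 → L2 miss [-]
2: W B3 → L0 miss [D]
3: W B1 → L1 miss [D]
4: W B1 → L1 hit [D]
5: W B1 → L1 hit [D]
6: W B1 → L1 hit [D]
7: R B4 → L1 miss wb→B1 [-]
8: R B4 → L1 hit [-]
9: R B4 → L1 hit [-]
10: R B2 → L2 hit [-]

DIRTY = [3]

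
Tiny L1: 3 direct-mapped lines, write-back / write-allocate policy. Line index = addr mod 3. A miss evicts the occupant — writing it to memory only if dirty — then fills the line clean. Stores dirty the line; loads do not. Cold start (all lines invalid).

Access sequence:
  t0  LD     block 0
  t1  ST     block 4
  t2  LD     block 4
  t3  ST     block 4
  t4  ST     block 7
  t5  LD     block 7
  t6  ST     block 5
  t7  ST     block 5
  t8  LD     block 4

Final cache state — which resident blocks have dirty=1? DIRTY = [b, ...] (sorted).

DIRTY = [5]

0: R B0 → L0 miss [-]
1: W B4 → L1 miss [D]
2: R B4 → L1 hit [D]
3: W B4 → L1 hit [D]
4: W B7 → L1 miss wb→B4 [D]
5: R B7 → L1 hit [D]
6: W B5 → L2 miss [D]
7: W B5 → L2 hit [D]
8: R B4 → L1 miss wb→B7 [-]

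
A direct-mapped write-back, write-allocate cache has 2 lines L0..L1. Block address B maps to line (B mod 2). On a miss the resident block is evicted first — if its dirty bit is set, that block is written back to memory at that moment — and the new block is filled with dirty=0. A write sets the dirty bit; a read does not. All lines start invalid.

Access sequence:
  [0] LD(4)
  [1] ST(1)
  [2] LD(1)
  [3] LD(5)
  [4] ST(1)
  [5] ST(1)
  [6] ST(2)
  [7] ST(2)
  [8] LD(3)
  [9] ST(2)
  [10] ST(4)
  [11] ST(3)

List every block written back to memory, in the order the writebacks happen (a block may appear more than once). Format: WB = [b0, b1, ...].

WB = [1, 1, 2]

0: R B4 -> L0 miss  d=-]
1: W B1 -> L1 miss  d=D]
2: R B1 -> L1 hit  d=D]
3: R B5 -> L1 miss wb->B1  d=-]
4: W B1 -> L1 miss  d=D]
5: W B1 -> L1 hit  d=D]
6: W B2 -> L0 miss  d=D]
7: W B2 -> L0 hit  d=D]
8: R B3 -> L1 miss wb->B1  d=-]
9: W B2 -> L0 hit  d=D]
10: W B4 -> L0 miss wb->B2  d=D]
11: W B3 -> L1 hit  d=D]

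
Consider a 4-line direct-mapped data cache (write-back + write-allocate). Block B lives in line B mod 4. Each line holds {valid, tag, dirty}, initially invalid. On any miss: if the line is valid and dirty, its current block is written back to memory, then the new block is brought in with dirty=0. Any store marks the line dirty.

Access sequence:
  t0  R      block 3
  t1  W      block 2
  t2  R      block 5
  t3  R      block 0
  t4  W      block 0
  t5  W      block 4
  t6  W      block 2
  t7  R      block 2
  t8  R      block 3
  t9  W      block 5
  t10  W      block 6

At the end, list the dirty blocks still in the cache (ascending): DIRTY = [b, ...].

  0 | R B3 → L3 miss [-]
  1 | W B2 → L2 miss [D]
  2 | R B5 → L1 miss [-]
  3 | R B0 → L0 miss [-]
  4 | W B0 → L0 hit [D]
  5 | W B4 → L0 miss wb→B0 [D]
  6 | W B2 → L2 hit [D]
  7 | R B2 → L2 hit [D]
  8 | R B3 → L3 hit [-]
  9 | W B5 → L1 hit [D]
  10 | W B6 → L2 miss wb→B2 [D]

DIRTY = [4, 5, 6]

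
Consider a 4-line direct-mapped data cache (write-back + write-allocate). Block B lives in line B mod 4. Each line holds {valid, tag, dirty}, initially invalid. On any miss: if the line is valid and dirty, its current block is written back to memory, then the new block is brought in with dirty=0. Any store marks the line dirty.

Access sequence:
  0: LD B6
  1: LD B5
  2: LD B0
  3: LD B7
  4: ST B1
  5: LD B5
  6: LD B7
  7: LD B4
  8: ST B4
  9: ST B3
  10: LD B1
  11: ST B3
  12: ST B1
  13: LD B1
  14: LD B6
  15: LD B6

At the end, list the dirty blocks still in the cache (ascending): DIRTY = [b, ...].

DIRTY = [1, 3, 4]

0: R B6 → L2 miss [-]
1: R B5 → L1 miss [-]
2: R B0 → L0 miss [-]
3: R B7 → L3 miss [-]
4: W B1 → L1 miss [D]
5: R B5 → L1 miss wb→B1 [-]
6: R B7 → L3 hit [-]
7: R B4 → L0 miss [-]
8: W B4 → L0 hit [D]
9: W B3 → L3 miss [D]
10: R B1 → L1 miss [-]
11: W B3 → L3 hit [D]
12: W B1 → L1 hit [D]
13: R B1 → L1 hit [D]
14: R B6 → L2 hit [-]
15: R B6 → L2 hit [-]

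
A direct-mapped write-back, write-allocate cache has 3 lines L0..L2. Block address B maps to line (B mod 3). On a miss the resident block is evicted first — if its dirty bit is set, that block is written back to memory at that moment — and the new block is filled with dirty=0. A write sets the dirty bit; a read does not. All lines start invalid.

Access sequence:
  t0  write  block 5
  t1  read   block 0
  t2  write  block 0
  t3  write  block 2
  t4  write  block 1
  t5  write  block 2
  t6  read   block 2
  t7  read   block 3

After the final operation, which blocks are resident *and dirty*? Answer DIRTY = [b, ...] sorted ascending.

DIRTY = [1, 2]

0: W B5 → L2 miss [D]
1: R B0 → L0 miss [-]
2: W B0 → L0 hit [D]
3: W B2 → L2 miss wb→B5 [D]
4: W B1 → L1 miss [D]
5: W B2 → L2 hit [D]
6: R B2 → L2 hit [D]
7: R B3 → L0 miss wb→B0 [-]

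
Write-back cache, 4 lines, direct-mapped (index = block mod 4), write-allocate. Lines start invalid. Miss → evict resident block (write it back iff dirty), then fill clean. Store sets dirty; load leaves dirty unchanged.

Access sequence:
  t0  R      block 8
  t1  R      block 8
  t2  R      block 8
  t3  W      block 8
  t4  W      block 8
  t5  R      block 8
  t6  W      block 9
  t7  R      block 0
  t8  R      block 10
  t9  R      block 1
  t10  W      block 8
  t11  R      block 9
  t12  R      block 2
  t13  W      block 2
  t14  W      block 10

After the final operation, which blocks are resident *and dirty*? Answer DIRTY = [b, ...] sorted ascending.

DIRTY = [8, 10]

0: R B8 → L0 miss [-]
1: R B8 → L0 hit [-]
2: R B8 → L0 hit [-]
3: W B8 → L0 hit [D]
4: W B8 → L0 hit [D]
5: R B8 → L0 hit [D]
6: W B9 → L1 miss [D]
7: R B0 → L0 miss wb→B8 [-]
8: R B10 → L2 miss [-]
9: R B1 → L1 miss wb→B9 [-]
10: W B8 → L0 miss [D]
11: R B9 → L1 miss [-]
12: R B2 → L2 miss [-]
13: W B2 → L2 hit [D]
14: W B10 → L2 miss wb→B2 [D]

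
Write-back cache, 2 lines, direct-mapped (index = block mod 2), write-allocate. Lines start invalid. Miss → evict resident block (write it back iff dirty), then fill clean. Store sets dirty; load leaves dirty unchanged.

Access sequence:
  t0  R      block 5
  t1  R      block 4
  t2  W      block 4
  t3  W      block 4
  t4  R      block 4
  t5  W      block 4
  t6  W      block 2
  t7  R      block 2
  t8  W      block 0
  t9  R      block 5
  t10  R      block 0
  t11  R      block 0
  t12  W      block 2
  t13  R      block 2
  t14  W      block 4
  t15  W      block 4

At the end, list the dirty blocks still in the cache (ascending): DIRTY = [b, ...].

DIRTY = [4]

0: R B5 -> L1 miss  d=-]
1: R B4 -> L0 miss  d=-]
2: W B4 -> L0 hit  d=D]
3: W B4 -> L0 hit  d=D]
4: R B4 -> L0 hit  d=D]
5: W B4 -> L0 hit  d=D]
6: W B2 -> L0 miss wb->B4  d=D]
7: R B2 -> L0 hit  d=D]
8: W B0 -> L0 miss wb->B2  d=D]
9: R B5 -> L1 hit  d=-]
10: R B0 -> L0 hit  d=D]
11: R B0 -> L0 hit  d=D]
12: W B2 -> L0 miss wb->B0  d=D]
13: R B2 -> L0 hit  d=D]
14: W B4 -> L0 miss wb->B2  d=D]
15: W B4 -> L0 hit  d=D]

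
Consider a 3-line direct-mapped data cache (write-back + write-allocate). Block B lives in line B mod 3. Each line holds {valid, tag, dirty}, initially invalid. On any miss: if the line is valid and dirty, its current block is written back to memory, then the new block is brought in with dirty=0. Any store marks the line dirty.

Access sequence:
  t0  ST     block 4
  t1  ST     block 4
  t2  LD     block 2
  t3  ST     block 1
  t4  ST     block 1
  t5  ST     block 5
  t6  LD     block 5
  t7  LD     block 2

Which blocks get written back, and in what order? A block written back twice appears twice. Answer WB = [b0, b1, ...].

  0 | W B4 → L1 miss [D]
  1 | W B4 → L1 hit [D]
  2 | R B2 → L2 miss [-]
  3 | W B1 → L1 miss wb→B4 [D]
  4 | W B1 → L1 hit [D]
  5 | W B5 → L2 miss [D]
  6 | R B5 → L2 hit [D]
  7 | R B2 → L2 miss wb→B5 [-]

WB = [4, 5]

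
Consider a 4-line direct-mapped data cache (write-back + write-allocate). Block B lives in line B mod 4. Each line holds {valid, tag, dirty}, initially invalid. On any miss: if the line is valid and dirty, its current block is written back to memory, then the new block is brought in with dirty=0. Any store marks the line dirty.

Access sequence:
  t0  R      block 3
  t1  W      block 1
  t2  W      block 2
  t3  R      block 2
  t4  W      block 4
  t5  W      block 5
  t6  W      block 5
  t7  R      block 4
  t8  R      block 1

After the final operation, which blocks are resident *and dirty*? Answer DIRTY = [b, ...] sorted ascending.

0: R B3 -> L3 miss  d=-]
1: W B1 -> L1 miss  d=D]
2: W B2 -> L2 miss  d=D]
3: R B2 -> L2 hit  d=D]
4: W B4 -> L0 miss  d=D]
5: W B5 -> L1 miss wb->B1  d=D]
6: W B5 -> L1 hit  d=D]
7: R B4 -> L0 hit  d=D]
8: R B1 -> L1 miss wb->B5  d=-]

DIRTY = [2, 4]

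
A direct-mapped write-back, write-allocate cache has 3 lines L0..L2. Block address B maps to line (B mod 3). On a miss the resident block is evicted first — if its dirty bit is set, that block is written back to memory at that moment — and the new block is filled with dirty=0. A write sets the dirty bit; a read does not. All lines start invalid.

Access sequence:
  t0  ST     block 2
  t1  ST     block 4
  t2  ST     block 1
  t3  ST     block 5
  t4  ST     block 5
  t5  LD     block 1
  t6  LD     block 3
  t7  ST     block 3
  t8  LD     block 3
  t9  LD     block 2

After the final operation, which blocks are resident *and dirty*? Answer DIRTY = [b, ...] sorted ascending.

DIRTY = [1, 3]

0: W B2 → L2 miss [D]
1: W B4 → L1 miss [D]
2: W B1 → L1 miss wb→B4 [D]
3: W B5 → L2 miss wb→B2 [D]
4: W B5 → L2 hit [D]
5: R B1 → L1 hit [D]
6: R B3 → L0 miss [-]
7: W B3 → L0 hit [D]
8: R B3 → L0 hit [D]
9: R B2 → L2 miss wb→B5 [-]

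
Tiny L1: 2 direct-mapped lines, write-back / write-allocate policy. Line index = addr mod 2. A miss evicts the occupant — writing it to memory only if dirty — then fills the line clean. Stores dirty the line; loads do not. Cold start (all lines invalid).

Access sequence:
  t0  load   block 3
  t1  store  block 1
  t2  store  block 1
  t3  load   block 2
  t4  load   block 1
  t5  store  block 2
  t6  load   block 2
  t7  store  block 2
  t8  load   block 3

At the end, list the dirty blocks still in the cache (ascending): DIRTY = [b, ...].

DIRTY = [2]

0: R B3 -> L1 miss  d=-]
1: W B1 -> L1 miss  d=D]
2: W B1 -> L1 hit  d=D]
3: R B2 -> L0 miss  d=-]
4: R B1 -> L1 hit  d=D]
5: W B2 -> L0 hit  d=D]
6: R B2 -> L0 hit  d=D]
7: W B2 -> L0 hit  d=D]
8: R B3 -> L1 miss wb->B1  d=-]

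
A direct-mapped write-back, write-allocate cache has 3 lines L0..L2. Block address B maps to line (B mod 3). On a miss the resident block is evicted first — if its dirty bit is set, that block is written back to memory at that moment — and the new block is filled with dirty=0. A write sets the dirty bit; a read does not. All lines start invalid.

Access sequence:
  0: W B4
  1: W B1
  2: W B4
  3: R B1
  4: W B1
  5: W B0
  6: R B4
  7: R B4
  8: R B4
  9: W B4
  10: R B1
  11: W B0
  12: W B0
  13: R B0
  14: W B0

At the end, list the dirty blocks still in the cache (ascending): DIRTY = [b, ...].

0: W B4 -> L1 miss  d=D]
1: W B1 -> L1 miss wb->B4  d=D]
2: W B4 -> L1 miss wb->B1  d=D]
3: R B1 -> L1 miss wb->B4  d=-]
4: W B1 -> L1 hit  d=D]
5: W B0 -> L0 miss  d=D]
6: R B4 -> L1 miss wb->B1  d=-]
7: R B4 -> L1 hit  d=-]
8: R B4 -> L1 hit  d=-]
9: W B4 -> L1 hit  d=D]
10: R B1 -> L1 miss wb->B4  d=-]
11: W B0 -> L0 hit  d=D]
12: W B0 -> L0 hit  d=D]
13: R B0 -> L0 hit  d=D]
14: W B0 -> L0 hit  d=D]

DIRTY = [0]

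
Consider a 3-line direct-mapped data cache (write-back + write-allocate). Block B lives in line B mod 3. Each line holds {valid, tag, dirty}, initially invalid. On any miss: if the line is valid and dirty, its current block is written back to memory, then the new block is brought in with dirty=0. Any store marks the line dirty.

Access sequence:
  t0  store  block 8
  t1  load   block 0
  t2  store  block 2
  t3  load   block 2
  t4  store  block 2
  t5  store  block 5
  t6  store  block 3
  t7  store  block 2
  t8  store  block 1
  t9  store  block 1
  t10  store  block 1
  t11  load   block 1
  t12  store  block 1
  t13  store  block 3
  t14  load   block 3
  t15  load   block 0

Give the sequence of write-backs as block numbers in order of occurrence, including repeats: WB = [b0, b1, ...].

0: W B8 → L2 miss [D]
1: R B0 → L0 miss [-]
2: W B2 → L2 miss wb→B8 [D]
3: R B2 → L2 hit [D]
4: W B2 → L2 hit [D]
5: W B5 → L2 miss wb→B2 [D]
6: W B3 → L0 miss [D]
7: W B2 → L2 miss wb→B5 [D]
8: W B1 → L1 miss [D]
9: W B1 → L1 hit [D]
10: W B1 → L1 hit [D]
11: R B1 → L1 hit [D]
12: W B1 → L1 hit [D]
13: W B3 → L0 hit [D]
14: R B3 → L0 hit [D]
15: R B0 → L0 miss wb→B3 [-]

WB = [8, 2, 5, 3]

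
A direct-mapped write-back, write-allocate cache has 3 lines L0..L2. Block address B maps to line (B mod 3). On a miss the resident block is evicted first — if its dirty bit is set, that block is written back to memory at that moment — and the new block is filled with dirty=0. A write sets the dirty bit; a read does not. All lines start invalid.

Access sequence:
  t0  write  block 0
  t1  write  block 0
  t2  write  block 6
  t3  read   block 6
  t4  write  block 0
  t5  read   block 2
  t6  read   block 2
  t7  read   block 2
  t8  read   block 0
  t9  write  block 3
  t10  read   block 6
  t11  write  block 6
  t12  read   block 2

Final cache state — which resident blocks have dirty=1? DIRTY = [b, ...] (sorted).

  0 | W B0 → L0 miss [D]
  1 | W B0 → L0 hit [D]
  2 | W B6 → L0 miss wb→B0 [D]
  3 | R B6 → L0 hit [D]
  4 | W B0 → L0 miss wb→B6 [D]
  5 | R B2 → L2 miss [-]
  6 | R B2 → L2 hit [-]
  7 | R B2 → L2 hit [-]
  8 | R B0 → L0 hit [D]
  9 | W B3 → L0 miss wb→B0 [D]
  10 | R B6 → L0 miss wb→B3 [-]
  11 | W B6 → L0 hit [D]
  12 | R B2 → L2 hit [-]

DIRTY = [6]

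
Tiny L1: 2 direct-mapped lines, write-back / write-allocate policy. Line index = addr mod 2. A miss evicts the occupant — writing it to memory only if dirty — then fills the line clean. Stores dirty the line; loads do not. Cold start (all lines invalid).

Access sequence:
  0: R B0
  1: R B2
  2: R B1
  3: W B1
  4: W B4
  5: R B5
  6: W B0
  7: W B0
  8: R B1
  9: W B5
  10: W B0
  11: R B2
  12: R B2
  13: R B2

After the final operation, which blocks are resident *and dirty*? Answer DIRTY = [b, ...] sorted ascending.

DIRTY = [5]

  0 | R B0 → L0 miss [-]
  1 | R B2 → L0 miss [-]
  2 | R B1 → L1 miss [-]
  3 | W B1 → L1 hit [D]
  4 | W B4 → L0 miss [D]
  5 | R B5 → L1 miss wb→B1 [-]
  6 | W B0 → L0 miss wb→B4 [D]
  7 | W B0 → L0 hit [D]
  8 | R B1 → L1 miss [-]
  9 | W B5 → L1 miss [D]
  10 | W B0 → L0 hit [D]
  11 | R B2 → L0 miss wb→B0 [-]
  12 | R B2 → L0 hit [-]
  13 | R B2 → L0 hit [-]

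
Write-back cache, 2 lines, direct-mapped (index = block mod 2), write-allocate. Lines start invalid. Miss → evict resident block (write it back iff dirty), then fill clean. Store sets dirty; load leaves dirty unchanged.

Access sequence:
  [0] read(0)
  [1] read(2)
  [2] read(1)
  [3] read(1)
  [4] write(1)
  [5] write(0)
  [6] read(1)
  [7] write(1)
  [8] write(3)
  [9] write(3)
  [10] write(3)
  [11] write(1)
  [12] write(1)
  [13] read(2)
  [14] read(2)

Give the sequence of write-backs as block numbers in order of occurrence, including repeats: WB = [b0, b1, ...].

0: R B0 → L0 miss [-]
1: R B2 → L0 miss [-]
2: R B1 → L1 miss [-]
3: R B1 → L1 hit [-]
4: W B1 → L1 hit [D]
5: W B0 → L0 miss [D]
6: R B1 → L1 hit [D]
7: W B1 → L1 hit [D]
8: W B3 → L1 miss wb→B1 [D]
9: W B3 → L1 hit [D]
10: W B3 → L1 hit [D]
11: W B1 → L1 miss wb→B3 [D]
12: W B1 → L1 hit [D]
13: R B2 → L0 miss wb→B0 [-]
14: R B2 → L0 hit [-]

WB = [1, 3, 0]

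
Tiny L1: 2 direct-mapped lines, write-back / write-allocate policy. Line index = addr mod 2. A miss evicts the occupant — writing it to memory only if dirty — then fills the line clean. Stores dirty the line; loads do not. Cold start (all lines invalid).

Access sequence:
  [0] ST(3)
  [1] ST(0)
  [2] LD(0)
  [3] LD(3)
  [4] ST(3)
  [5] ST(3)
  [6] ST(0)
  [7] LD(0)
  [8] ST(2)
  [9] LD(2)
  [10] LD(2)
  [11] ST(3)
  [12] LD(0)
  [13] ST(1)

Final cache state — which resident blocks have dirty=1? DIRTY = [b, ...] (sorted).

  0 | W B3 → L1 miss [D]
  1 | W B0 → L0 miss [D]
  2 | R B0 → L0 hit [D]
  3 | R B3 → L1 hit [D]
  4 | W B3 → L1 hit [D]
  5 | W B3 → L1 hit [D]
  6 | W B0 → L0 hit [D]
  7 | R B0 → L0 hit [D]
  8 | W B2 → L0 miss wb→B0 [D]
  9 | R B2 → L0 hit [D]
  10 | R B2 → L0 hit [D]
  11 | W B3 → L1 hit [D]
  12 | R B0 → L0 miss wb→B2 [-]
  13 | W B1 → L1 miss wb→B3 [D]

DIRTY = [1]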